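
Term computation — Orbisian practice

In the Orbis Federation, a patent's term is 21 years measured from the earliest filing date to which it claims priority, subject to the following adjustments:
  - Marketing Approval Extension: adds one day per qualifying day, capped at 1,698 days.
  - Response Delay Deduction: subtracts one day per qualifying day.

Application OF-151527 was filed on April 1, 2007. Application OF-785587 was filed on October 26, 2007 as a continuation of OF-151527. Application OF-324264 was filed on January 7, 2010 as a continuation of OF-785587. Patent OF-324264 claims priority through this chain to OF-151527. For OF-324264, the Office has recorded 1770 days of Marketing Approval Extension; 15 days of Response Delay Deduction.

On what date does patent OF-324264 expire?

Earliest priority filing: 1 April 2007.
Base term: 1 April 2007 + 21 years → 1 April 2028.
Marketing Approval Extension: 1770 days claimed exceeds the 1698-day cap, so +1698 days → 24 November 2032.
Response Delay Deduction: −15 days → 9 November 2032.

November 9, 2032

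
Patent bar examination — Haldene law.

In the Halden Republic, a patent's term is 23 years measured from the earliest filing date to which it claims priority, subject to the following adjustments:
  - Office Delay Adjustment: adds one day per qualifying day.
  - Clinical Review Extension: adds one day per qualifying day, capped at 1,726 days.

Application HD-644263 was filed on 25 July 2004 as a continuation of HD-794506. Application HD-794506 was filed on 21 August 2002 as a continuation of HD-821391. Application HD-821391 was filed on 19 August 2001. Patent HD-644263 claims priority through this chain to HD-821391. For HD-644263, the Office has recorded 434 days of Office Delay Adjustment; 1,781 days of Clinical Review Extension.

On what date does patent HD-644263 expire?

July 19, 2030

Earliest priority filing: 19 August 2001.
Base term: 19 August 2001 + 23 years → 19 August 2024.
Office Delay Adjustment: +434 days → 27 October 2025.
Clinical Review Extension: 1781 days claimed exceeds the 1726-day cap, so +1726 days → 19 July 2030.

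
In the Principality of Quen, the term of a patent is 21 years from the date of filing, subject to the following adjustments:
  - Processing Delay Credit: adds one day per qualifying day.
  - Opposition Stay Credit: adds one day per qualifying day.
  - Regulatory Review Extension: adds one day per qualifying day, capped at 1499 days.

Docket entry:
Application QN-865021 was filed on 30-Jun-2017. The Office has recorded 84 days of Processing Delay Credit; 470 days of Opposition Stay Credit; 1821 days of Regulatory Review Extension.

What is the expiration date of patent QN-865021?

Base term: filing date + 21 years → 30 June 2038.
Processing Delay Credit: +84 days → 22 September 2038.
Opposition Stay Credit: +470 days → 5 January 2040.
Regulatory Review Extension: 1821 days claimed exceeds the 1499-day cap, so +1499 days → 12 February 2044.

2044-02-12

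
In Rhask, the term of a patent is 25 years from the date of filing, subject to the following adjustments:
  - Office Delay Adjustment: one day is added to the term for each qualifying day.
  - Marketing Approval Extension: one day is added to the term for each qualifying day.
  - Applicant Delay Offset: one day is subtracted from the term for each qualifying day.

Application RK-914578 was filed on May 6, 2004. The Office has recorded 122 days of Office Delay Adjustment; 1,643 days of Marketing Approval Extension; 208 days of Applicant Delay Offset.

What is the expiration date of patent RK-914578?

2033-08-10

Base term: filing date + 25 years → 6 May 2029.
Office Delay Adjustment: +122 days → 5 September 2029.
Marketing Approval Extension: +1643 days → 6 March 2034.
Applicant Delay Offset: −208 days → 10 August 2033.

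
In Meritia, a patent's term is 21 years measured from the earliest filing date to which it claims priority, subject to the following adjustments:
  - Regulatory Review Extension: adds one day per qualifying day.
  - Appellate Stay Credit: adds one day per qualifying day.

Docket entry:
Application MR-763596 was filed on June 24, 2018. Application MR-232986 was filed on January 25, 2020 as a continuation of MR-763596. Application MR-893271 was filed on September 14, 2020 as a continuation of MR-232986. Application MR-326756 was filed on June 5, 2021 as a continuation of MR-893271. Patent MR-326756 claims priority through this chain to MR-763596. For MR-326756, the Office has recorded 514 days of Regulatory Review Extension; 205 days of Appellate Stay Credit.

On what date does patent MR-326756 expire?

Earliest priority filing: 24 June 2018.
Base term: 24 June 2018 + 21 years → 24 June 2039.
Regulatory Review Extension: +514 days → 19 November 2040.
Appellate Stay Credit: +205 days → 12 June 2041.

June 12, 2041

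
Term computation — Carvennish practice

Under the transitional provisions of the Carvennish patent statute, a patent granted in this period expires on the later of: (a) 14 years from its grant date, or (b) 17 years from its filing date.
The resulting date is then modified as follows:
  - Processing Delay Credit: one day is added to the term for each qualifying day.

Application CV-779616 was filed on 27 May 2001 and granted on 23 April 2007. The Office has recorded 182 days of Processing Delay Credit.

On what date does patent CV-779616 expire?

2021-10-22

(a) grant + 14 years → 23 April 2021.
(b) filing + 17 years → 27 May 2018.
Later of the two: 23 April 2021.
Processing Delay Credit: +182 days → 22 October 2021.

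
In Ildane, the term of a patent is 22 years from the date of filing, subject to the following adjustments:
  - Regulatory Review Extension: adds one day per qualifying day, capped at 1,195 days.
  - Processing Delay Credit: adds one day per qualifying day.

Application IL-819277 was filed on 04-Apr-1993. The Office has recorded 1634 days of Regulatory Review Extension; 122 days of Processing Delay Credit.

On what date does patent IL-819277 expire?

November 11, 2018

Base term: filing date + 22 years → 4 April 2015.
Regulatory Review Extension: 1634 days claimed exceeds the 1195-day cap, so +1195 days → 12 July 2018.
Processing Delay Credit: +122 days → 11 November 2018.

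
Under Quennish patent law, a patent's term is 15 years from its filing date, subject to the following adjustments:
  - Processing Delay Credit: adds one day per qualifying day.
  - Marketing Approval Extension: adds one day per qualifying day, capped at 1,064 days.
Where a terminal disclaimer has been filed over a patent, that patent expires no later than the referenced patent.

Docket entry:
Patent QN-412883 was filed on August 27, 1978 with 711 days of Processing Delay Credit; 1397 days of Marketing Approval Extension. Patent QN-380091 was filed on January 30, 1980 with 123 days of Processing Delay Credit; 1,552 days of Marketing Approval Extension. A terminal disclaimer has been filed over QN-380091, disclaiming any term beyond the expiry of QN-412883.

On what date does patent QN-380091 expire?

May 1, 1998

Natural term of QN-380091:
  Base: filing + 15 years → 30 January 1995.
  Processing Delay Credit: +123 days → 2 June 1995.
  Marketing Approval Extension: 1552 days claimed exceeds the 1064-day cap, so +1064 days → 1 May 1998.
Expiry of referenced patent QN-412883:
  Base: filing + 15 years → 27 August 1993.
  Processing Delay Credit: +711 days → 8 August 1995.
  Marketing Approval Extension: 1397 days claimed exceeds the 1064-day cap, so +1064 days → 7 July 1998.
Terminal disclaimer: QN-380091 expires on the earlier of 1 May 1998 and 7 July 1998.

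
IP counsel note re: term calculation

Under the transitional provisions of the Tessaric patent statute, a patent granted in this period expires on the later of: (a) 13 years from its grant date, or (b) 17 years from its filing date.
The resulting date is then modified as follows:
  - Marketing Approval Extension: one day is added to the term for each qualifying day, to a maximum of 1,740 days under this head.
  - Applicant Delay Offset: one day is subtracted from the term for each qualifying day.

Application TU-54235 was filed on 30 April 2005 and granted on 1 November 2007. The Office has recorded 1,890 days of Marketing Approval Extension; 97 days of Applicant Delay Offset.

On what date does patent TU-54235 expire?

October 29, 2026

(a) grant + 13 years → 1 November 2020.
(b) filing + 17 years → 30 April 2022.
Later of the two: 30 April 2022.
Marketing Approval Extension: 1890 days claimed exceeds the 1740-day cap, so +1740 days → 3 February 2027.
Applicant Delay Offset: −97 days → 29 October 2026.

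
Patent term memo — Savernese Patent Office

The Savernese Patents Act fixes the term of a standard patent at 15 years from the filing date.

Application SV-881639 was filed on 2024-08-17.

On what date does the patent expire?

Filing date + 15 years → 17 August 2039.

2039-08-17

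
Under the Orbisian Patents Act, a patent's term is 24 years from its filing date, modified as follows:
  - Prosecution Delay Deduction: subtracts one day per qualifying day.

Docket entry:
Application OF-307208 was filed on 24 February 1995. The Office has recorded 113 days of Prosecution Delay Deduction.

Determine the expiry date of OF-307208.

Base term: filing date + 24 years → 24 February 2019.
Prosecution Delay Deduction: −113 days → 3 November 2018.

2018-11-03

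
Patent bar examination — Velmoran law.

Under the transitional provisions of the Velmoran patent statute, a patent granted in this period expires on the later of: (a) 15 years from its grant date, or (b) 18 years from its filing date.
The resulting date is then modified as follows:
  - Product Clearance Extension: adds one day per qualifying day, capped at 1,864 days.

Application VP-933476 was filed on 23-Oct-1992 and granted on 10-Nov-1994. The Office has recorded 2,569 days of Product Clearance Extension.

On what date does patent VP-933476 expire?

(a) grant + 15 years → 10 November 2009.
(b) filing + 18 years → 23 October 2010.
Later of the two: 23 October 2010.
Product Clearance Extension: 2569 days claimed exceeds the 1864-day cap, so +1864 days → 30 November 2015.

2015-11-30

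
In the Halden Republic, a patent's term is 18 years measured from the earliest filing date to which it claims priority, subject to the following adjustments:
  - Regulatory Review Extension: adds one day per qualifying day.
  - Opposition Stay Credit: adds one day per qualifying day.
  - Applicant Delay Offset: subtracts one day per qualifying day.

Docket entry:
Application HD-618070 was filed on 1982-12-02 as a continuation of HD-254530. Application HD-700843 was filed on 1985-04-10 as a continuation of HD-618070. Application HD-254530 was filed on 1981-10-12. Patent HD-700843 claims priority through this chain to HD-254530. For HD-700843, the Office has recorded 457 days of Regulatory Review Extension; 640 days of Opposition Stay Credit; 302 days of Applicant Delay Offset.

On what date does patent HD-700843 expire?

December 15, 2001

Earliest priority filing: 12 October 1981.
Base term: 12 October 1981 + 18 years → 12 October 1999.
Regulatory Review Extension: +457 days → 11 January 2001.
Opposition Stay Credit: +640 days → 13 October 2002.
Applicant Delay Offset: −302 days → 15 December 2001.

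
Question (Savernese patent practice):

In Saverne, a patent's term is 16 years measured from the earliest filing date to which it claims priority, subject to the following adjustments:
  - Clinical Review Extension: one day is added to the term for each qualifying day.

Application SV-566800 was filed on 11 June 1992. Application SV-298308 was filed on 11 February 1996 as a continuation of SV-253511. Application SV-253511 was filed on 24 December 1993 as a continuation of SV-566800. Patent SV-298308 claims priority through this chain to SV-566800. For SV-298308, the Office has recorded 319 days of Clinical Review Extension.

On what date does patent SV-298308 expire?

Earliest priority filing: 11 June 1992.
Base term: 11 June 1992 + 16 years → 11 June 2008.
Clinical Review Extension: +319 days → 26 April 2009.

2009-04-26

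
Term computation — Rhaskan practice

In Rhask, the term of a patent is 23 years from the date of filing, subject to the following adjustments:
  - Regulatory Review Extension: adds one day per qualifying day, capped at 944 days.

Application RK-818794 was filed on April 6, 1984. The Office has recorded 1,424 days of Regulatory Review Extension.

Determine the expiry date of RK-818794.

Base term: filing date + 23 years → 6 April 2007.
Regulatory Review Extension: 1424 days claimed exceeds the 944-day cap, so +944 days → 5 November 2009.

November 5, 2009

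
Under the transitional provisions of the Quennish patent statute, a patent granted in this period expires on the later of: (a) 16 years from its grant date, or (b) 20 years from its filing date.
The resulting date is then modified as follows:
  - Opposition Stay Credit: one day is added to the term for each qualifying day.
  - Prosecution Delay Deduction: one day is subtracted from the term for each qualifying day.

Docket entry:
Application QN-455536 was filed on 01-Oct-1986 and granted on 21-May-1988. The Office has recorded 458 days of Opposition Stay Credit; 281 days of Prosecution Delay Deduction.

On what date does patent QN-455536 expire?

2007-03-27

(a) grant + 16 years → 21 May 2004.
(b) filing + 20 years → 1 October 2006.
Later of the two: 1 October 2006.
Opposition Stay Credit: +458 days → 2 January 2008.
Prosecution Delay Deduction: −281 days → 27 March 2007.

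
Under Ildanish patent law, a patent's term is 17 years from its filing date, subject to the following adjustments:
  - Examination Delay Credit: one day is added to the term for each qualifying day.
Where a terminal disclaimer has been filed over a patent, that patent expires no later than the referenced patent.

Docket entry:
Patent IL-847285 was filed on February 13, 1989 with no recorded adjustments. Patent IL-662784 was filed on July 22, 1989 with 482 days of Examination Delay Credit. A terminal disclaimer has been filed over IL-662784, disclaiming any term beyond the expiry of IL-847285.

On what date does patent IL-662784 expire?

2006-02-13

Natural term of IL-662784:
  Base: filing + 17 years → 22 July 2006.
  Examination Delay Credit: +482 days → 16 November 2007.
Expiry of referenced patent IL-847285:
  Base: filing + 17 years → 13 February 2006.
Terminal disclaimer: IL-662784 expires on the earlier of 16 November 2007 and 13 February 2006.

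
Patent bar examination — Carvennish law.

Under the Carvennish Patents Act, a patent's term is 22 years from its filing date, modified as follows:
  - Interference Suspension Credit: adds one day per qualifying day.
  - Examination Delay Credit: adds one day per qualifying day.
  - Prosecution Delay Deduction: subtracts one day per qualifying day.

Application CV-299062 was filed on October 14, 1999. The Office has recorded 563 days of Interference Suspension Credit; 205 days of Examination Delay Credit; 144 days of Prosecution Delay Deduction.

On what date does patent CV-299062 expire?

Base term: filing date + 22 years → 14 October 2021.
Interference Suspension Credit: +563 days → 30 April 2023.
Examination Delay Credit: +205 days → 21 November 2023.
Prosecution Delay Deduction: −144 days → 30 June 2023.

2023-06-30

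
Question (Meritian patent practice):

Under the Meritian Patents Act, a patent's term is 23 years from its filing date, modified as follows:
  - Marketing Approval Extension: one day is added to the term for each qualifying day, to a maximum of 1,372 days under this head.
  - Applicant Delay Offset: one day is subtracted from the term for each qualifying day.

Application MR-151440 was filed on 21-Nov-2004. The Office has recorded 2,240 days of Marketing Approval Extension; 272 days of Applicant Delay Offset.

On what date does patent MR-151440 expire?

Base term: filing date + 23 years → 21 November 2027.
Marketing Approval Extension: 2240 days claimed exceeds the 1372-day cap, so +1372 days → 24 August 2031.
Applicant Delay Offset: −272 days → 25 November 2030.

November 25, 2030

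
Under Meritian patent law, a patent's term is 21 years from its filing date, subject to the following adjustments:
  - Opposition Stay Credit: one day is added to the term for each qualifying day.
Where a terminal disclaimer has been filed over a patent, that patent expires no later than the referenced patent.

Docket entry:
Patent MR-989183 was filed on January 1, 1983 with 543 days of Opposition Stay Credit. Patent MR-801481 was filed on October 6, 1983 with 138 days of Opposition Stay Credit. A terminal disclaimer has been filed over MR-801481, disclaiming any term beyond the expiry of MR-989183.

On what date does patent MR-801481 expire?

February 21, 2005

Natural term of MR-801481:
  Base: filing + 21 years → 6 October 2004.
  Opposition Stay Credit: +138 days → 21 February 2005.
Expiry of referenced patent MR-989183:
  Base: filing + 21 years → 1 January 2004.
  Opposition Stay Credit: +543 days → 27 June 2005.
Terminal disclaimer: MR-801481 expires on the earlier of 21 February 2005 and 27 June 2005.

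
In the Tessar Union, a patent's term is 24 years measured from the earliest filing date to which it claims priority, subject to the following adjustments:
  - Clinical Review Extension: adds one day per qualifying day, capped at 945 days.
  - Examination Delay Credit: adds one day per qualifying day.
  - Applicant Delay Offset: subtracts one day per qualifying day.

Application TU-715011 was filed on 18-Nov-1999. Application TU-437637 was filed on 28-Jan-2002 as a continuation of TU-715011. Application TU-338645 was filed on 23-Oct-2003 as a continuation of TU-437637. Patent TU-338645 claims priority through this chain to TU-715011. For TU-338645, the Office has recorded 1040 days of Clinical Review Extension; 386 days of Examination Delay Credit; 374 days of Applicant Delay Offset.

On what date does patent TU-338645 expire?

Earliest priority filing: 18 November 1999.
Base term: 18 November 1999 + 24 years → 18 November 2023.
Clinical Review Extension: 1040 days claimed exceeds the 945-day cap, so +945 days → 20 June 2026.
Examination Delay Credit: +386 days → 11 July 2027.
Applicant Delay Offset: −374 days → 2 July 2026.

July 2, 2026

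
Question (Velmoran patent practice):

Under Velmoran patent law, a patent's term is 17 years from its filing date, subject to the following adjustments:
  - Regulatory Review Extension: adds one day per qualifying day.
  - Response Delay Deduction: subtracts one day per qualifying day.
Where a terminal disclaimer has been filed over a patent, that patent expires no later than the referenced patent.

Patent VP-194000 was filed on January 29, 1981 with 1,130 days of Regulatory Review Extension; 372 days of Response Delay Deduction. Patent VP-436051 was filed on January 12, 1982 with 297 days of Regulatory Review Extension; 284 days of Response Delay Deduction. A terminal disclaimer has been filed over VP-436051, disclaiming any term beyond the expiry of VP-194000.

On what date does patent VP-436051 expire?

January 25, 1999

Natural term of VP-436051:
  Base: filing + 17 years → 12 January 1999.
  Regulatory Review Extension: +297 days → 5 November 1999.
  Response Delay Deduction: −284 days → 25 January 1999.
Expiry of referenced patent VP-194000:
  Base: filing + 17 years → 29 January 1998.
  Regulatory Review Extension: +1130 days → 4 March 2001.
  Response Delay Deduction: −372 days → 26 February 2000.
Terminal disclaimer: VP-436051 expires on the earlier of 25 January 1999 and 26 February 2000.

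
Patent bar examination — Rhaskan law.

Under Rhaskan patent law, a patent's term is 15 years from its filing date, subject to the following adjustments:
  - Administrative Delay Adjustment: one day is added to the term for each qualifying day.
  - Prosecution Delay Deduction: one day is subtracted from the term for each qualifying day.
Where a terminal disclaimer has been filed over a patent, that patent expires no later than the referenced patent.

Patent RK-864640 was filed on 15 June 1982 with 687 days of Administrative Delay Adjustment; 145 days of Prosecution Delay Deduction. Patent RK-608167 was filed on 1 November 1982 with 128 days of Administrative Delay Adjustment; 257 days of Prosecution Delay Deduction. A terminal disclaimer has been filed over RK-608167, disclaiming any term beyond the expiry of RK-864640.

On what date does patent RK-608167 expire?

Natural term of RK-608167:
  Base: filing + 15 years → 1 November 1997.
  Administrative Delay Adjustment: +128 days → 9 March 1998.
  Prosecution Delay Deduction: −257 days → 25 June 1997.
Expiry of referenced patent RK-864640:
  Base: filing + 15 years → 15 June 1997.
  Administrative Delay Adjustment: +687 days → 3 May 1999.
  Prosecution Delay Deduction: −145 days → 9 December 1998.
Terminal disclaimer: RK-608167 expires on the earlier of 25 June 1997 and 9 December 1998.

June 25, 1997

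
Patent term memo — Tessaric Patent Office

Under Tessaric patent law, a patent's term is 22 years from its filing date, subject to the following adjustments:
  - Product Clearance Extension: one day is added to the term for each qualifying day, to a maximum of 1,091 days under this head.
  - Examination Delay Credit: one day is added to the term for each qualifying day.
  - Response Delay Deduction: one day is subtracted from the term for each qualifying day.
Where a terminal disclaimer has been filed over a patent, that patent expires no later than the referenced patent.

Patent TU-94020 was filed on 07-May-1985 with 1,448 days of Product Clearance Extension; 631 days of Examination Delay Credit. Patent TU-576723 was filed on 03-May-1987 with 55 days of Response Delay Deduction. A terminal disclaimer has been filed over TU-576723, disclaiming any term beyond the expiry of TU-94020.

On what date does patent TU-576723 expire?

Natural term of TU-576723:
  Base: filing + 22 years → 3 May 2009.
  Response Delay Deduction: −55 days → 9 March 2009.
Expiry of referenced patent TU-94020:
  Base: filing + 22 years → 7 May 2007.
  Product Clearance Extension: 1448 days claimed exceeds the 1091-day cap, so +1091 days → 2 May 2010.
  Examination Delay Credit: +631 days → 23 January 2012.
Terminal disclaimer: TU-576723 expires on the earlier of 9 March 2009 and 23 January 2012.

2009-03-09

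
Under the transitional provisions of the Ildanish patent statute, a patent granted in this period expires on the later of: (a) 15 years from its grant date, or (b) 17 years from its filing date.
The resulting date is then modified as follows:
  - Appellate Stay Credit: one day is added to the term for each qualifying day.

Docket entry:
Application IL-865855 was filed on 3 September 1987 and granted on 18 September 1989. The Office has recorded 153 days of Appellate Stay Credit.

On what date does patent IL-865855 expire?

(a) grant + 15 years → 18 September 2004.
(b) filing + 17 years → 3 September 2004.
Later of the two: 18 September 2004.
Appellate Stay Credit: +153 days → 18 February 2005.

2005-02-18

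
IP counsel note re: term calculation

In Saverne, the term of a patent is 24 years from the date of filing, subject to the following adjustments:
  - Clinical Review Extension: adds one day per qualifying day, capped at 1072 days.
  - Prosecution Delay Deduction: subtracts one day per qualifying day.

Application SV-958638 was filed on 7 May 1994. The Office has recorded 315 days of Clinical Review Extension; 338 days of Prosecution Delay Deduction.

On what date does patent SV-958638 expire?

Base term: filing date + 24 years → 7 May 2018.
Clinical Review Extension: 315 days (within the 1072-day cap) → +315 days → 18 March 2019.
Prosecution Delay Deduction: −338 days → 14 April 2018.

April 14, 2018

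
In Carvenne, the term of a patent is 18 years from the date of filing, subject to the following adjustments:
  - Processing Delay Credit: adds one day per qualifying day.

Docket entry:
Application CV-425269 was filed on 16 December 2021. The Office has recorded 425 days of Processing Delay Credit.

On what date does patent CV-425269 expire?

Base term: filing date + 18 years → 16 December 2039.
Processing Delay Credit: +425 days → 13 February 2041.

February 13, 2041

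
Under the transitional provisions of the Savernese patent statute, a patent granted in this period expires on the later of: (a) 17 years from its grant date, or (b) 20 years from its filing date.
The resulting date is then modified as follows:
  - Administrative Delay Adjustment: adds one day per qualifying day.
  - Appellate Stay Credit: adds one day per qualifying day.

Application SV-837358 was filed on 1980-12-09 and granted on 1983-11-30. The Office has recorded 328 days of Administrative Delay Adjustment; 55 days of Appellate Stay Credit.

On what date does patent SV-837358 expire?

December 27, 2001

(a) grant + 17 years → 30 November 2000.
(b) filing + 20 years → 9 December 2000.
Later of the two: 9 December 2000.
Administrative Delay Adjustment: +328 days → 2 November 2001.
Appellate Stay Credit: +55 days → 27 December 2001.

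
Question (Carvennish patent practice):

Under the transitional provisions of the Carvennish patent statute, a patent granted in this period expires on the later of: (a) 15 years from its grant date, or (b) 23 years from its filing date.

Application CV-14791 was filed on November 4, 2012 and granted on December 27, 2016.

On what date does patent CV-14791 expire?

November 4, 2035

(a) grant + 15 years → 27 December 2031.
(b) filing + 23 years → 4 November 2035.
Later of the two: 4 November 2035.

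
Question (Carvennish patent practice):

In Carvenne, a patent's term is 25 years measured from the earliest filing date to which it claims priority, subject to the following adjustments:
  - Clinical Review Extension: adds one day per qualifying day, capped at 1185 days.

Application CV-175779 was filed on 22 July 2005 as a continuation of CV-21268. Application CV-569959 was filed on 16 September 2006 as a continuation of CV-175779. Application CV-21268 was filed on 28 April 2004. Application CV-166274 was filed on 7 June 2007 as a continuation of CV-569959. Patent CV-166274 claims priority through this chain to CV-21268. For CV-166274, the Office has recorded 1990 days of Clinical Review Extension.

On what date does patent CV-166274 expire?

Earliest priority filing: 28 April 2004.
Base term: 28 April 2004 + 25 years → 28 April 2029.
Clinical Review Extension: 1990 days claimed exceeds the 1185-day cap, so +1185 days → 26 July 2032.

July 26, 2032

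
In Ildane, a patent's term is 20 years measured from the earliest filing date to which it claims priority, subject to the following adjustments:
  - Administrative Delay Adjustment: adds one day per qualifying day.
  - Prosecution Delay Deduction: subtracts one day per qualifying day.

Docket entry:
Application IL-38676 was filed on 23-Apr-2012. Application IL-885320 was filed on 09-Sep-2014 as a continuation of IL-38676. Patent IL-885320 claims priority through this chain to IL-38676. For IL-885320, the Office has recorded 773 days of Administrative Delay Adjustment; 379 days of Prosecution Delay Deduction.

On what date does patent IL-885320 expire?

Earliest priority filing: 23 April 2012.
Base term: 23 April 2012 + 20 years → 23 April 2032.
Administrative Delay Adjustment: +773 days → 5 June 2034.
Prosecution Delay Deduction: −379 days → 22 May 2033.

May 22, 2033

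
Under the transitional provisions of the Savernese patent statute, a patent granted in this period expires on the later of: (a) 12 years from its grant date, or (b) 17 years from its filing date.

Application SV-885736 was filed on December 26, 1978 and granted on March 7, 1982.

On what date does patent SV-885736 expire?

1995-12-26

(a) grant + 12 years → 7 March 1994.
(b) filing + 17 years → 26 December 1995.
Later of the two: 26 December 1995.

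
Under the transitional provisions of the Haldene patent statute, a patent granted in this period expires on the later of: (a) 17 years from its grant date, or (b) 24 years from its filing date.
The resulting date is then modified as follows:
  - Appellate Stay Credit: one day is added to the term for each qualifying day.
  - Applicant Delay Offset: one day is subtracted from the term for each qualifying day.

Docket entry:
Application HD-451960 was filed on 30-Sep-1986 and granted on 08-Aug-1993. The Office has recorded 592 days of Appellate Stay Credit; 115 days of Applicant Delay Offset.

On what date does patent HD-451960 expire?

2012-01-20

(a) grant + 17 years → 8 August 2010.
(b) filing + 24 years → 30 September 2010.
Later of the two: 30 September 2010.
Appellate Stay Credit: +592 days → 14 May 2012.
Applicant Delay Offset: −115 days → 20 January 2012.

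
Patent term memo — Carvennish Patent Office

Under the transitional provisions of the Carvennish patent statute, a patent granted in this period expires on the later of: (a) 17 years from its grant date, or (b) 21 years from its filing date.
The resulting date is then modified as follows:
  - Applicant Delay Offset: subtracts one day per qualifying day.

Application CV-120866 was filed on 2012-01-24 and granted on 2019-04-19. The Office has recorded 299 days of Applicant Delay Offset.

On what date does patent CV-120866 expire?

June 25, 2035

(a) grant + 17 years → 19 April 2036.
(b) filing + 21 years → 24 January 2033.
Later of the two: 19 April 2036.
Applicant Delay Offset: −299 days → 25 June 2035.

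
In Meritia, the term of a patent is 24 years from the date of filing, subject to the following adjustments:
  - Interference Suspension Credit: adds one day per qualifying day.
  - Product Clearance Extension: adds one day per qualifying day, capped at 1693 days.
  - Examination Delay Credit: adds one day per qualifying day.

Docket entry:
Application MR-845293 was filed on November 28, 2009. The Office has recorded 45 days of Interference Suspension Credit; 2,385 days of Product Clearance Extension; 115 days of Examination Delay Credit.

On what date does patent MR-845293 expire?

2038-12-25

Base term: filing date + 24 years → 28 November 2033.
Interference Suspension Credit: +45 days → 12 January 2034.
Product Clearance Extension: 2385 days claimed exceeds the 1693-day cap, so +1693 days → 1 September 2038.
Examination Delay Credit: +115 days → 25 December 2038.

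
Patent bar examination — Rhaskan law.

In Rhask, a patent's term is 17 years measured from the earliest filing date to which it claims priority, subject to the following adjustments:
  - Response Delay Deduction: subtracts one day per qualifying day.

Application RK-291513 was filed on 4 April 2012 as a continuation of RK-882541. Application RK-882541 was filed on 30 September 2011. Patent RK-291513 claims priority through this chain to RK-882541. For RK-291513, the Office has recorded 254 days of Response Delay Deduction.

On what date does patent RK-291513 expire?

2028-01-20

Earliest priority filing: 30 September 2011.
Base term: 30 September 2011 + 17 years → 30 September 2028.
Response Delay Deduction: −254 days → 20 January 2028.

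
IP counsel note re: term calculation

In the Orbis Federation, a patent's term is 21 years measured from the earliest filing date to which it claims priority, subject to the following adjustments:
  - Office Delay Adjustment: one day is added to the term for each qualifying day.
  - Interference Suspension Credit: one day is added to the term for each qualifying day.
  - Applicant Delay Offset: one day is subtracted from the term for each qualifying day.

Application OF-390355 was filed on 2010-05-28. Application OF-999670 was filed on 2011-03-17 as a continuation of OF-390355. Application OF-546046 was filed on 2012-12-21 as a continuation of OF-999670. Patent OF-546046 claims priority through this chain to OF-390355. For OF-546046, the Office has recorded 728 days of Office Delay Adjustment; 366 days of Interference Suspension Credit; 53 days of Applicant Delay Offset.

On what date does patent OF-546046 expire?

Earliest priority filing: 28 May 2010.
Base term: 28 May 2010 + 21 years → 28 May 2031.
Office Delay Adjustment: +728 days → 25 May 2033.
Interference Suspension Credit: +366 days → 26 May 2034.
Applicant Delay Offset: −53 days → 3 April 2034.

2034-04-03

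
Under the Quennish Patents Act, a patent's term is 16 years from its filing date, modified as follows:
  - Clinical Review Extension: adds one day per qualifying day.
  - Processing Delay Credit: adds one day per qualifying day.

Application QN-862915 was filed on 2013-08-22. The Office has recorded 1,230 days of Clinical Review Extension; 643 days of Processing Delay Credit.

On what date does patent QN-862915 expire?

Base term: filing date + 16 years → 22 August 2029.
Clinical Review Extension: +1230 days → 3 January 2033.
Processing Delay Credit: +643 days → 8 October 2034.

2034-10-08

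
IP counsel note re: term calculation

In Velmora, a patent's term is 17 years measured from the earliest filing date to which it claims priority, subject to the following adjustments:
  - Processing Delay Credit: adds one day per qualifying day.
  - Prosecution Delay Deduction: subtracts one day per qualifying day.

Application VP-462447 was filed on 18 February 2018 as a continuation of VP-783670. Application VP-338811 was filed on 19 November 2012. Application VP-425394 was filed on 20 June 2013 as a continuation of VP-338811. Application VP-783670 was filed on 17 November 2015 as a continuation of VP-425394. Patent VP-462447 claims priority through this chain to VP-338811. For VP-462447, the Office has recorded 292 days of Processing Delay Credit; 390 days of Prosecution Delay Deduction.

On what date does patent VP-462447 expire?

Earliest priority filing: 19 November 2012.
Base term: 19 November 2012 + 17 years → 19 November 2029.
Processing Delay Credit: +292 days → 7 September 2030.
Prosecution Delay Deduction: −390 days → 13 August 2029.

2029-08-13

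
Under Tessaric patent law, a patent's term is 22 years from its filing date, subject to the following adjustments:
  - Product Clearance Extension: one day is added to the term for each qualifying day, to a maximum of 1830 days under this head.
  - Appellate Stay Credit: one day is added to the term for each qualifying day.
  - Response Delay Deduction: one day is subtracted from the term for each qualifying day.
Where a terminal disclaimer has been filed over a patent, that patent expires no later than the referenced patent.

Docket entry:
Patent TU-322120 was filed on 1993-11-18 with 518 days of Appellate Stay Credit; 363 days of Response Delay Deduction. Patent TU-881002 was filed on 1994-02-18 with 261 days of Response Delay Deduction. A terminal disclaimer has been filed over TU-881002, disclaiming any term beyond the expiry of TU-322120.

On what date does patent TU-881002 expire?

Natural term of TU-881002:
  Base: filing + 22 years → 18 February 2016.
  Response Delay Deduction: −261 days → 2 June 2015.
Expiry of referenced patent TU-322120:
  Base: filing + 22 years → 18 November 2015.
  Appellate Stay Credit: +518 days → 19 April 2017.
  Response Delay Deduction: −363 days → 21 April 2016.
Terminal disclaimer: TU-881002 expires on the earlier of 2 June 2015 and 21 April 2016.

2015-06-02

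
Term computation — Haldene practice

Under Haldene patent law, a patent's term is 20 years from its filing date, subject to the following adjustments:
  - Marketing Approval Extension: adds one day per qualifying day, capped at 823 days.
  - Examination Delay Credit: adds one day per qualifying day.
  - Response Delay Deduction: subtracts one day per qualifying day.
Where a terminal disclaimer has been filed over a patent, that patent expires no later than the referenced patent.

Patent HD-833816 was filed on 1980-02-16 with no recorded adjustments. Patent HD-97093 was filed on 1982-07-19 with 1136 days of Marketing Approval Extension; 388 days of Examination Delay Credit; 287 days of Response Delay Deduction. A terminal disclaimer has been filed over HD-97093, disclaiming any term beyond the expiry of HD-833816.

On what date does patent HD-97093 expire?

February 16, 2000

Natural term of HD-97093:
  Base: filing + 20 years → 19 July 2002.
  Marketing Approval Extension: 1136 days claimed exceeds the 823-day cap, so +823 days → 19 October 2004.
  Examination Delay Credit: +388 days → 11 November 2005.
  Response Delay Deduction: −287 days → 28 January 2005.
Expiry of referenced patent HD-833816:
  Base: filing + 20 years → 16 February 2000.
Terminal disclaimer: HD-97093 expires on the earlier of 28 January 2005 and 16 February 2000.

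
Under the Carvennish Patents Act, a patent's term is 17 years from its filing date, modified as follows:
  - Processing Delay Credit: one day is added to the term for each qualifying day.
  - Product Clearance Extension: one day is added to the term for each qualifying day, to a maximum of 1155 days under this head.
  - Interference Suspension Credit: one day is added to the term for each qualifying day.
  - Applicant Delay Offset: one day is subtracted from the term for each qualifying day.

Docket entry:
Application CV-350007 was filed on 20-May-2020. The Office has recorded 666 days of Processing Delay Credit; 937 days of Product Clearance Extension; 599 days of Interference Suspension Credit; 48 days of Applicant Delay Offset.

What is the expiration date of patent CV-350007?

Base term: filing date + 17 years → 20 May 2037.
Processing Delay Credit: +666 days → 17 March 2039.
Product Clearance Extension: 937 days (within the 1155-day cap) → +937 days → 9 October 2041.
Interference Suspension Credit: +599 days → 31 May 2043.
Applicant Delay Offset: −48 days → 13 April 2043.

2043-04-13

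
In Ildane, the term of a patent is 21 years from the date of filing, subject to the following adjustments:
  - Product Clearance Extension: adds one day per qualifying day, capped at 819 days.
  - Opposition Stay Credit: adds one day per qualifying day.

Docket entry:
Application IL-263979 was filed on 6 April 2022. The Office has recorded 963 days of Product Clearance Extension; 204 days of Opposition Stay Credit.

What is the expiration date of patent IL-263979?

January 23, 2046

Base term: filing date + 21 years → 6 April 2043.
Product Clearance Extension: 963 days claimed exceeds the 819-day cap, so +819 days → 3 July 2045.
Opposition Stay Credit: +204 days → 23 January 2046.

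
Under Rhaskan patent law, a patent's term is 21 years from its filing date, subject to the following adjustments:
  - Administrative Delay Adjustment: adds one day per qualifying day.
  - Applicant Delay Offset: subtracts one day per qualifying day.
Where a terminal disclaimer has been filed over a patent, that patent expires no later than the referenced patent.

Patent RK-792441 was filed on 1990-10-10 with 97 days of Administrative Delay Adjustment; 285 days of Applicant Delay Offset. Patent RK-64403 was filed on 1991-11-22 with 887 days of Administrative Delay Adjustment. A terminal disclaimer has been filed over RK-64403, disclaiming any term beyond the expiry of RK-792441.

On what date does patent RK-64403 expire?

Natural term of RK-64403:
  Base: filing + 21 years → 22 November 2012.
  Administrative Delay Adjustment: +887 days → 28 April 2015.
Expiry of referenced patent RK-792441:
  Base: filing + 21 years → 10 October 2011.
  Administrative Delay Adjustment: +97 days → 15 January 2012.
  Applicant Delay Offset: −285 days → 5 April 2011.
Terminal disclaimer: RK-64403 expires on the earlier of 28 April 2015 and 5 April 2011.

2011-04-05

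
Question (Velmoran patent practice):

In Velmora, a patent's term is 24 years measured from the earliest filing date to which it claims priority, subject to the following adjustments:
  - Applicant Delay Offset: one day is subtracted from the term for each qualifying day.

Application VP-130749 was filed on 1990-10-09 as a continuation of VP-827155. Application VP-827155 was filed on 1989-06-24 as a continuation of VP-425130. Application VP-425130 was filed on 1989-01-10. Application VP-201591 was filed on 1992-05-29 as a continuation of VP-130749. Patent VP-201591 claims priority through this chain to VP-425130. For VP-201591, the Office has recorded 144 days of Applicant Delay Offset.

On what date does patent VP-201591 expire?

August 19, 2012

Earliest priority filing: 10 January 1989.
Base term: 10 January 1989 + 24 years → 10 January 2013.
Applicant Delay Offset: −144 days → 19 August 2012.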